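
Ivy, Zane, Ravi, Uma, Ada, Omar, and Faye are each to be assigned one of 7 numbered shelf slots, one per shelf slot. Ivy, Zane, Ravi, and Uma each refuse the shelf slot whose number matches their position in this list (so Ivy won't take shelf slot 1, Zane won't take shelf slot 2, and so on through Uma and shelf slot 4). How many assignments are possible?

2790

Let Aᵢ (for 1 ≤ i ≤ 4) be the placements that put person i in their forbidden shelf slot. Any j of these fix j positions, leaving (7−j)! ways to fill the rest, and there are C(4,j) ways to pick which j.
By inclusion–exclusion, the number of valid placements is Σ_{j=0}^{4} (−1)^j C(4,j)·(7−j)!.
Computing: 5040 − 2880 + 720 − 96 + 6 = 2790.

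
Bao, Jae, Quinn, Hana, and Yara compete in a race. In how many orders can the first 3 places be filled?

There are 5 choices for 1st place, 4 for 2nd, and 3 for 3rd.
That gives 5 × 4 × 3 = 60.

60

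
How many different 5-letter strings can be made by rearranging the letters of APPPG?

20

The 5 letters of APPPG have repeats: P appearing 3 times.
Dividing 5! = 120 by 3! = 6 for the repeated letters gives 20.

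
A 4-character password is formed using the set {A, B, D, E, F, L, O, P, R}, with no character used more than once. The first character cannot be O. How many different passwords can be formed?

The first character has 9−1 = 8 choices (anything except O).
The remaining 3 characters are filled from the other 8 symbols without repetition: 8 × 7 × 6 = 336.
Total: 8 × 336 = 2688.

2688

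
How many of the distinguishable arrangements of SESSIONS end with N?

210

With the last slot taken by N, it remains to arrange the other 7 letters (SESSIOS).
Those 7 letters have S appearing 4 times, giving (7)!/(4!) = 210.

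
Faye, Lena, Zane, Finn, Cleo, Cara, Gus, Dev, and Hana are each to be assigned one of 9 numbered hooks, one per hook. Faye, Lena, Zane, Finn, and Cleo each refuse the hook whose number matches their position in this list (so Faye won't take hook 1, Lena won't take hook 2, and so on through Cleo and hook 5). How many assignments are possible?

Let Aᵢ (for 1 ≤ i ≤ 5) be the placements that put person i in their forbidden hook. Any j of these fix j positions, leaving (9−j)! ways to fill the rest, and there are C(5,j) ways to pick which j.
By inclusion–exclusion, the number of valid placements is Σ_{j=0}^{5} (−1)^j C(5,j)·(9−j)!.
Computing: 362880 − 201600 + 50400 − 7200 + 600 − 24 = 205056.

205056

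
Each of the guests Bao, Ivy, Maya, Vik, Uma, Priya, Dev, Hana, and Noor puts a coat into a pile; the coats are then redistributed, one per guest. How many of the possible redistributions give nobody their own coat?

Count assignments avoiding every fixed point. For any j of the 9 guests fixed to their own coat, the other 9−j can be arranged in (9−j)! ways.
By inclusion–exclusion this is Σ_{j=0}^{9} (−1)^j C(9,j)·(9−j)!.
Computing: 362880 − 362880 + 181440 − 60480 + 15120 − 3024 + 504 − 72 + 9 − 1 = 133496.

133496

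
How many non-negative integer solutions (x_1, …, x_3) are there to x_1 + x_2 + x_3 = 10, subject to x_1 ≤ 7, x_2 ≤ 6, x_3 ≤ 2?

15

Ignoring the caps, the number of non-negative solutions to x_1+…+x_3 = 10 is C(12,2) = 66.
Subtract solutions that violate a single cap (substitute x_i' = x_i − (cap_i+1)): x_1 ≥ 8 gives C(4,2) = 6; x_2 ≥ 7 gives C(5,2) = 10; x_3 ≥ 3 gives C(9,2) = 36. Together 52.
Add back pairs where two caps are both exceeded: 0 + 0 + 1 = 1.
By inclusion–exclusion the count is 66 − 52 + 1 = 15.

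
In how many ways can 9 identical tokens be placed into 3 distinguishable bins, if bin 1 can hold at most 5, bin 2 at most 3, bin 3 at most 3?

6

By stars and bars, unrestricted non-negative solutions to x_1+…+x_3 = 9 number C(9+2,2) = 55.
Subtract solutions that violate a single cap (substitute x_i' = x_i − (cap_i+1)): x_1 ≥ 6 gives C(5,2) = 10; x_2 ≥ 4 gives C(7,2) = 21; x_3 ≥ 4 gives C(7,2) = 21. Together 52.
Add back pairs where two caps are both exceeded: 0 + 0 + 3 = 3.
By inclusion–exclusion the count is 55 − 52 + 3 = 6.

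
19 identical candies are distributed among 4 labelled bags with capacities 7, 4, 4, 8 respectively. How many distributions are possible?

By stars and bars, unrestricted non-negative solutions to x_1+…+x_4 = 19 number C(19+3,3) = 1540.
Subtract solutions that violate a single cap (substitute x_i' = x_i − (cap_i+1)): x_1 ≥ 8 gives C(14,3) = 364; x_2 ≥ 5 gives C(17,3) = 680; x_3 ≥ 5 gives C(17,3) = 680; x_4 ≥ 9 gives C(13,3) = 286. Together 2010.
Add back pairs where two caps are both exceeded: 84 + 84 + 10 + 220 + 56 + 56 = 510.
Subtract triples: 4 + 0 + 0 + 1 = 5.
By inclusion–exclusion the count is 1540 − 2010 + 510 − 5 = 35.

35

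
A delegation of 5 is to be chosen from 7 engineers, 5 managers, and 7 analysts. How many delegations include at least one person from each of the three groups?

8085

Total 5-person selections from all 19: C(19,5) = 11628.
Subtract selections that omit an entire group: no engineers → C(12,5) = 792; no managers → C(14,5) = 2002; no analysts → C(12,5) = 792.
Add back selections omitting two groups (i.e. drawn from a single group): C(7,5) + C(5,5) + C(7,5) = 43.
By inclusion–exclusion: 11628 − 3586 + 43 = 8085.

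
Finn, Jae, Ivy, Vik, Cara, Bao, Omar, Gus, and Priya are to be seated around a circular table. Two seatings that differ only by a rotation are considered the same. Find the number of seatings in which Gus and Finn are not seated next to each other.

Without the restriction there are (8)! = 40320 seatings.
Seatings with Gus beside Finn: treat them as a block with 2 internal orders, giving 2 × (7)! = 10080.
Subtracting, 40320 − 10080 = 30240.

30240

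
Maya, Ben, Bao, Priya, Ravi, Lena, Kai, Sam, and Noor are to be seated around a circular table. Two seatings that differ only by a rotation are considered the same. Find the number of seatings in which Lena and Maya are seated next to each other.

10080

Treat {Lena, Maya} as one unit (2 internal orders) and seat the resulting 8 units around the table: (7)! circular arrangements.
So 2 × (7)! = 2 × 5040 = 10080.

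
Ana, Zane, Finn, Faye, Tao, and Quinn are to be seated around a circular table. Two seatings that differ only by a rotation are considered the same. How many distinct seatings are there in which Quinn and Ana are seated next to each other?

Treat {Quinn, Ana} as one unit (2 internal orders) and seat the resulting 5 units around the table: (4)! circular arrangements.
So 2 × (4)! = 2 × 24 = 48.

48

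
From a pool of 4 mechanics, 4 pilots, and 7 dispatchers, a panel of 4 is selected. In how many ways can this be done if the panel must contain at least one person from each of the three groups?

672

Unrestricted: C(15,4) = 1365 ways to pick any 4 of the 15.
Selections missing a whole group: no mechanics → C(11,4) = 330; no pilots → C(11,4) = 330; no dispatchers → C(8,4) = 70.
Add back selections omitting two groups (i.e. drawn from a single group): C(4,4) + C(4,4) + C(7,4) = 37.
By inclusion–exclusion: 1365 − 730 + 37 = 672.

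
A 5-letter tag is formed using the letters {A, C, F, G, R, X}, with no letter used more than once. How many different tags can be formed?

Choose and order 5 of the 6 symbols: the first letter has 6 options, the next 5, and so on down to 2.
That product is 6 × 5 × 4 × 3 × 2 = 720.

720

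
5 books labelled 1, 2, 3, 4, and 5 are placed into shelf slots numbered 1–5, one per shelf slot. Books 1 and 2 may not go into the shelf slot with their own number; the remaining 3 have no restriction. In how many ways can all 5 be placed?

78

Let Aᵢ (for i ∈ {1, 2}) be the placements that put book i in its forbidden shelf slot. Any j of these fix j positions, leaving (5−j)! ways to fill the rest, and there are C(2,j) ways to pick which j.
By inclusion–exclusion, the number of valid placements is Σ_{j=0}^{2} (−1)^j C(2,j)·(5−j)!.
Computing: 120 − 48 + 6 = 78.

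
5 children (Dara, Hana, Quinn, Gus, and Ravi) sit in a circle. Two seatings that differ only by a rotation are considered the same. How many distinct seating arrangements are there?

Around a circle, 5 distinct people have 5!/5 = (4)! = 24 rotationally distinct seatings.

24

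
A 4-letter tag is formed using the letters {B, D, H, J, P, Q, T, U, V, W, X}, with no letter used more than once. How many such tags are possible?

7920

Choose and order 4 of the 11 symbols: the first letter has 11 options, the next 10, then 9, 8.
11 × 10 × 9 × 8 = 7920.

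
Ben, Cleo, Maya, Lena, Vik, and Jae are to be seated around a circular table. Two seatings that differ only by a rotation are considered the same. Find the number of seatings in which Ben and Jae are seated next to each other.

48

Glue Ben and Jae into a block (2 internal orders). Seating 5 units around a circle gives (4)! arrangements.
So 2 × (4)! = 2 × 24 = 48.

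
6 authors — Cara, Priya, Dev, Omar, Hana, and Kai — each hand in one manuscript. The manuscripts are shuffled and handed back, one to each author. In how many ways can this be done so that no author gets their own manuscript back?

This is the derangement count D_6: permutations of 6 items with no fixed point.
By inclusion–exclusion this is Σ_{j=0}^{6} (−1)^j C(6,j)·(6−j)!.
Computing: 720 − 720 + 360 − 120 + 30 − 6 + 1 = 265.

265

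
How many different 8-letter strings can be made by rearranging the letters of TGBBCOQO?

TGBBCOQO has 8 letters with B appearing twice and O appearing twice.
The number of distinct arrangements is 8!/(2!·2!) = 40320/4 = 10080.

10080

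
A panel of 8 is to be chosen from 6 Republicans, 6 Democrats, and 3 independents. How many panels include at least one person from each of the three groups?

5922

Unrestricted: C(15,8) = 6435 ways to pick any 8 of the 15.
Selections missing a whole group: no Republicans → C(9,8) = 9; no Democrats → C(9,8) = 9; no independents → C(12,8) = 495.
Add back selections omitting two groups (i.e. drawn from a single group): C(6,8) + C(6,8) + C(3,8) = 0.
By inclusion–exclusion: 6435 − 513 + 0 = 5922.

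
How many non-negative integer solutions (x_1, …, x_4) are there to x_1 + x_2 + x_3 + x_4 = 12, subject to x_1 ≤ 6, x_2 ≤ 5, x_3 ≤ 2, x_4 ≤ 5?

Ignoring the caps, the number of non-negative solutions to x_1+…+x_4 = 12 is C(15,3) = 455.
Subtract solutions that violate a single cap (substitute x_i' = x_i − (cap_i+1)): x_1 ≥ 7 gives C(8,3) = 56; x_2 ≥ 6 gives C(9,3) = 84; x_3 ≥ 3 gives C(12,3) = 220; x_4 ≥ 6 gives C(9,3) = 84. Together 444.
Add back pairs where two caps are both exceeded: 0 + 10 + 0 + 20 + 1 + 20 = 51.
By inclusion–exclusion the count is 455 − 444 + 51 = 62.

62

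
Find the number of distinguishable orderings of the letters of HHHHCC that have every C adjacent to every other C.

Treat the 2 copies of C as a single block. The multiset to arrange is then {CC, H, H, H, H}, 5 items in all.
That gives (5)!/(4!) = 5 arrangements.

5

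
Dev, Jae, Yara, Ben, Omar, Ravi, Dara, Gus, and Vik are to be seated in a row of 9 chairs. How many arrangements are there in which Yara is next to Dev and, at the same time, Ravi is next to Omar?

20160

Treat {Yara,Dev} as one block (2 orders) and {Ravi,Omar} as another (2 orders).
That leaves 7 units to arrange: 2 × 2 × 7! = 4 × 5040 = 20160.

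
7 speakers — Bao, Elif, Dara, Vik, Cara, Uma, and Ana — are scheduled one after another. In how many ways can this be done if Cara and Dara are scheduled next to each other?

Glue Cara and Dara into one block (2 internal orders), leaving 6 units to arrange in a row.
So the count is 2·(6)! = 1440.

1440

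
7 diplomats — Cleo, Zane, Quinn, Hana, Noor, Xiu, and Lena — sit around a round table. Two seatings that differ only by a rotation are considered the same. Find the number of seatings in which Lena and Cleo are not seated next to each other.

Without the restriction there are (6)! = 720 seatings.
Those with Lena next to Cleo: fuse the pair into one unit and seat 6 units around a circle — 2·(5)! = 240.
Subtracting, 720 − 240 = 480.

480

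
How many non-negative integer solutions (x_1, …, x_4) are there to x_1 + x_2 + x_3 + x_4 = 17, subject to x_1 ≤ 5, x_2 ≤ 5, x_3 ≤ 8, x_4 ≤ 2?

Without the upper bounds there are C(20,3) = 1140 ways to split 17 among 4 variables.
Subtract solutions that violate a single cap (substitute x_i' = x_i − (cap_i+1)): x_1 ≥ 6 gives C(14,3) = 364; x_2 ≥ 6 gives C(14,3) = 364; x_3 ≥ 9 gives C(11,3) = 165; x_4 ≥ 3 gives C(17,3) = 680. Together 1573.
Add back pairs where two caps are both exceeded: 56 + 10 + 165 + 10 + 165 + 56 = 462.
Subtract triples: 0 + 10 + 0 + 0 = 10.
By inclusion–exclusion the count is 1140 − 1573 + 462 − 10 = 19.

19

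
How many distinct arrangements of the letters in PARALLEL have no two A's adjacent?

2520

Total arrangements of PARALLEL: 8!/(3!·2!) = 3360.
If the two A's are adjacent, glue them into one block, leaving 7 items to arrange: (7)!/(3!) = 840 ways.
Hence 3360 − 840 = 2520.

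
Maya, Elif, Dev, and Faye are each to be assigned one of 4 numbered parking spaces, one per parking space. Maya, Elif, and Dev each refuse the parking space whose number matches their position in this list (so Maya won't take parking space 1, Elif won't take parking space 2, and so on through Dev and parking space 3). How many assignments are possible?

11

Let Aᵢ (for i ∈ {1, 2, 3}) be the placements that put person i in their forbidden parking space. Any j of these fix j positions, leaving (4−j)! ways to fill the rest, and there are C(3,j) ways to pick which j.
By inclusion–exclusion, the number of valid placements is Σ_{j=0}^{3} (−1)^j C(3,j)·(4−j)!.
Computing: 24 − 18 + 6 − 1 = 11.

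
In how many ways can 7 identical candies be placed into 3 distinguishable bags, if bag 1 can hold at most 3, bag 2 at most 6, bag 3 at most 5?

Without the upper bounds there are C(9,2) = 36 ways to split 7 among 3 bags.
Subtract solutions that violate a single cap (substitute x_i' = x_i − (cap_i+1)): x_1 ≥ 4 gives C(5,2) = 10; x_2 ≥ 7 gives C(2,2) = 1; x_3 ≥ 6 gives C(3,2) = 3. Together 14.
No two caps can be exceeded simultaneously, so the pair terms are all 0.
By inclusion–exclusion the count is 36 − 14 + 0 = 22.

22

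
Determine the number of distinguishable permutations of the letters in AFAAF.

10

AFAAF has 5 letters with A appearing 3 times and F appearing twice.
Dividing 5! = 120 by 3!·2! = 12 for the repeated letters gives 10.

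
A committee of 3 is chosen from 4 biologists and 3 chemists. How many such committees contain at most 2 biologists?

Split by how many biologists are chosen (0 through 2).
Sum: C(4,0)·C(3,3) + C(4,1)·C(3,2) + C(4,2)·C(3,1) = 1 + 12 + 18 = 31.

31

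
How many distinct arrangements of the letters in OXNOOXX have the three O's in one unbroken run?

Treat the 3 copies of O as a single block. The multiset to arrange is then {OOO, N, X, X, X}, 5 items in all.
That gives (5)!/(3!) = 20 arrangements.

20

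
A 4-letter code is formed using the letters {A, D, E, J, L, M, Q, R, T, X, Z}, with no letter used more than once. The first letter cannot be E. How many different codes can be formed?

The first letter has 11−1 = 10 choices (anything except E).
The remaining 3 letters are filled from the other 10 symbols without repetition: 10 × 9 × 8 = 720.
Total: 10 × 720 = 7200.

7200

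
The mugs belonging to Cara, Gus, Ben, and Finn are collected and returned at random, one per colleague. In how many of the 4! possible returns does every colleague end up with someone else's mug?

This is the derangement count D_4: permutations of 4 items with no fixed point.
By inclusion–exclusion this is Σ_{j=0}^{4} (−1)^j C(4,j)·(4−j)!.
Computing: 24 − 24 + 12 − 4 + 1 = 9.

9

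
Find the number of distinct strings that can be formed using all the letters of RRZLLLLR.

RRZLLLLR has 8 letters with L appearing 4 times and R appearing 3 times.
So there are 8! / (4!·3!) = 280 distinguishable arrangements.

280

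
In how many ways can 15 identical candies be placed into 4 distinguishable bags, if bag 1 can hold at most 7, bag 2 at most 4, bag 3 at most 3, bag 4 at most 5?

Without the upper bounds there are C(18,3) = 816 ways to split 15 among 4 bags.
Subtract solutions that violate a single cap (substitute x_i' = x_i − (cap_i+1)): x_1 ≥ 8 gives C(10,3) = 120; x_2 ≥ 5 gives C(13,3) = 286; x_3 ≥ 4 gives C(14,3) = 364; x_4 ≥ 6 gives C(12,3) = 220. Together 990.
Add back pairs where two caps are both exceeded: 10 + 20 + 4 + 84 + 35 + 56 = 209.
Subtract triples: 0 + 0 + 0 + 1 = 1.
By inclusion–exclusion the count is 816 − 990 + 209 − 1 = 34.

34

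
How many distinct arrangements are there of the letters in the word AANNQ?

The 5 letters of AANNQ have repeats: A appearing twice and N appearing twice.
The number of distinct arrangements is 5!/(2!·2!) = 120/4 = 30.

30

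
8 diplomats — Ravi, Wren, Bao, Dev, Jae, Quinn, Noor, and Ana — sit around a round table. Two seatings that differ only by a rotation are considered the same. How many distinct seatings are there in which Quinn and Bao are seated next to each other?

Glue Quinn and Bao into a block (2 internal orders). Seating 7 units around a circle gives (6)! arrangements.
So 2 × (6)! = 2 × 720 = 1440.

1440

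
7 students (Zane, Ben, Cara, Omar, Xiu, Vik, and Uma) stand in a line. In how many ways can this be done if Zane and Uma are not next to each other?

There are 7! = 5040 arrangements in all. If Zane and Uma are adjacent, merging them into one block gives 2·(6)! = 1440 arrangements.
So 5040 − 1440 = 3600 arrangements keep them apart.

3600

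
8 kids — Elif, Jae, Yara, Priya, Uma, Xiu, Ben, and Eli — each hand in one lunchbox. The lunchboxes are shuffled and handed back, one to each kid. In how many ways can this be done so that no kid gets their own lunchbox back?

This is the derangement count D_8: permutations of 8 items with no fixed point.
By inclusion–exclusion this is Σ_{j=0}^{8} (−1)^j C(8,j)·(8−j)!.
Computing: 40320 − 40320 + 20160 − 6720 + 1680 − 336 + 56 − 8 + 1 = 14833.

14833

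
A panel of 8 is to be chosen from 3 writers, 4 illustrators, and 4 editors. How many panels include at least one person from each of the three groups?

Total 8-person selections from all 11: C(11,8) = 165.
Selections missing a whole group: no writers → C(8,8) = 1; no illustrators → C(7,8) = 0; no editors → C(7,8) = 0.
Add back selections omitting two groups (i.e. drawn from a single group): C(3,8) + C(4,8) + C(4,8) = 0.
By inclusion–exclusion: 165 − 1 + 0 = 164.

164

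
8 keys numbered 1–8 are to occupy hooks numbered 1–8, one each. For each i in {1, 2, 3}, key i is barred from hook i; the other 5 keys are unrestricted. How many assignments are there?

Let Aᵢ (for i ∈ {1, 2, 3}) be the placements that put key i in its forbidden hook. Any j of these fix j positions, leaving (8−j)! ways to fill the rest, and there are C(3,j) ways to pick which j.
By inclusion–exclusion, the number of valid placements is Σ_{j=0}^{3} (−1)^j C(3,j)·(8−j)!.
Computing: 40320 − 15120 + 2160 − 120 = 27240.

27240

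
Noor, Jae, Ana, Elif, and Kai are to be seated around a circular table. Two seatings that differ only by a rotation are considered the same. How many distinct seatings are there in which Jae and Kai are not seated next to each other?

All circular seatings of 5 people number (4)! = 24.
Seatings with Jae beside Kai: treat them as a block with 2 internal orders, giving 2 × (3)! = 12.
Subtracting, 24 − 12 = 12.

12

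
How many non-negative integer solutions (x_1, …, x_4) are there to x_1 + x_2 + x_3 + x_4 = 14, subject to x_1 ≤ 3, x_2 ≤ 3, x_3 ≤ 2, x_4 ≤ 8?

Without the upper bounds there are C(17,3) = 680 ways to split 14 among 4 variables.
Subtract solutions that violate a single cap (substitute x_i' = x_i − (cap_i+1)): x_1 ≥ 4 gives C(13,3) = 286; x_2 ≥ 4 gives C(13,3) = 286; x_3 ≥ 3 gives C(14,3) = 364; x_4 ≥ 9 gives C(8,3) = 56. Together 992.
Add back pairs where two caps are both exceeded: 84 + 120 + 4 + 120 + 4 + 10 = 342.
Subtract triples: 20 + 0 + 0 + 0 = 20.
By inclusion–exclusion the count is 680 − 992 + 342 − 20 = 10.

10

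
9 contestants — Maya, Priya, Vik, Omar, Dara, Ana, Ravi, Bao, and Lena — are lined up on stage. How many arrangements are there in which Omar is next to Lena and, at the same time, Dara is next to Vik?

20160

Treat {Omar,Lena} as one block (2 orders) and {Dara,Vik} as another (2 orders).
That leaves 7 units to arrange: 2 × 2 × 7! = 4 × 5040 = 20160.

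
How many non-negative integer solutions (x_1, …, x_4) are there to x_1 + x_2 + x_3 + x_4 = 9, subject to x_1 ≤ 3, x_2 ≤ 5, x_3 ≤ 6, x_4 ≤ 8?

133

Ignoring the caps, the number of non-negative solutions to x_1+…+x_4 = 9 is C(12,3) = 220.
Subtract solutions that violate a single cap (substitute x_i' = x_i − (cap_i+1)): x_1 ≥ 4 gives C(8,3) = 56; x_2 ≥ 6 gives C(6,3) = 20; x_3 ≥ 7 gives C(5,3) = 10; x_4 ≥ 9 gives C(3,3) = 1. Together 87.
No two caps can be exceeded simultaneously, so the pair terms are all 0.
By inclusion–exclusion the count is 220 − 87 + 0 = 133.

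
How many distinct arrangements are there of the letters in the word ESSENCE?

The 7 letters of ESSENCE have repeats: E appearing 3 times and S appearing twice.
The number of distinct arrangements is 7!/(3!·2!) = 5040/12 = 420.

420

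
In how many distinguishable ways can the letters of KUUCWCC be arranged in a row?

420

KUUCWCC has 7 letters with C appearing 3 times and U appearing twice.
So there are 7! / (3!·2!) = 420 distinguishable arrangements.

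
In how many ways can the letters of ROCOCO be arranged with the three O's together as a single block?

Treat the 3 copies of O as a single block. The multiset to arrange is then {OOO, C, C, R}, 4 items in all.
That gives (4)!/(2!) = 12 arrangements.

12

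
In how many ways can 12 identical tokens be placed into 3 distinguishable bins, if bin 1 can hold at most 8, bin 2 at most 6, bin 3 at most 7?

45

Ignoring the caps, the number of non-negative solutions to x_1+…+x_3 = 12 is C(14,2) = 91.
Subtract solutions that violate a single cap (substitute x_i' = x_i − (cap_i+1)): x_1 ≥ 9 gives C(5,2) = 10; x_2 ≥ 7 gives C(7,2) = 21; x_3 ≥ 8 gives C(6,2) = 15. Together 46.
No two caps can be exceeded simultaneously, so the pair terms are all 0.
By inclusion–exclusion the count is 91 − 46 + 0 = 45.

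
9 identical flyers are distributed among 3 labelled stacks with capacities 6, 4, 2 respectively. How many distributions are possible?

9

By stars and bars, unrestricted non-negative solutions to x_1+…+x_3 = 9 number C(9+2,2) = 55.
Subtract solutions that violate a single cap (substitute x_i' = x_i − (cap_i+1)): x_1 ≥ 7 gives C(4,2) = 6; x_2 ≥ 5 gives C(6,2) = 15; x_3 ≥ 3 gives C(8,2) = 28. Together 49.
Add back pairs where two caps are both exceeded: 0 + 0 + 3 = 3.
By inclusion–exclusion the count is 55 − 49 + 3 = 9.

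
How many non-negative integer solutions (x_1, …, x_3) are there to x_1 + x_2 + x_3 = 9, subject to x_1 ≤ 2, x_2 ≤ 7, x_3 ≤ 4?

By stars and bars, unrestricted non-negative solutions to x_1+…+x_3 = 9 number C(9+2,2) = 55.
Subtract solutions that violate a single cap (substitute x_i' = x_i − (cap_i+1)): x_1 ≥ 3 gives C(8,2) = 28; x_2 ≥ 8 gives C(3,2) = 3; x_3 ≥ 5 gives C(6,2) = 15. Together 46.
Add back pairs where two caps are both exceeded: 0 + 3 + 0 = 3.
By inclusion–exclusion the count is 55 − 46 + 3 = 12.

12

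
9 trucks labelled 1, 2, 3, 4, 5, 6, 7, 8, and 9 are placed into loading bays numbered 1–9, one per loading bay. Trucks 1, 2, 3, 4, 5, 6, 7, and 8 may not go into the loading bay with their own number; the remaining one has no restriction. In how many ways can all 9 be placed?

148329

Let Aᵢ (for 1 ≤ i ≤ 8) be the placements that put truck i in its forbidden loading bay. Any j of these fix j positions, leaving (9−j)! ways to fill the rest, and there are C(8,j) ways to pick which j.
By inclusion–exclusion, the number of valid placements is Σ_{j=0}^{8} (−1)^j C(8,j)·(9−j)!.
Computing: 362880 − 322560 + 141120 − 40320 + 8400 − 1344 + 168 − 16 + 1 = 148329.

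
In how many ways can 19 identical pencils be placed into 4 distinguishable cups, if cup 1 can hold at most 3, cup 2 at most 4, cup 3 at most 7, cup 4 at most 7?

10

By stars and bars, unrestricted non-negative solutions to x_1+…+x_4 = 19 number C(19+3,3) = 1540.
Subtract solutions that violate a single cap (substitute x_i' = x_i − (cap_i+1)): x_1 ≥ 4 gives C(18,3) = 816; x_2 ≥ 5 gives C(17,3) = 680; x_3 ≥ 8 gives C(14,3) = 364; x_4 ≥ 8 gives C(14,3) = 364. Together 2224.
Add back pairs where two caps are both exceeded: 286 + 120 + 120 + 84 + 84 + 20 = 714.
Subtract triples: 10 + 10 + 0 + 0 = 20.
By inclusion–exclusion the count is 1540 − 2224 + 714 − 20 = 10.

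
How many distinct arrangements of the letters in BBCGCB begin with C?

With the first slot taken by C, it remains to arrange the other 5 letters (BBGCB).
Those 5 letters have B appearing 3 times, giving (5)!/(3!) = 20.

20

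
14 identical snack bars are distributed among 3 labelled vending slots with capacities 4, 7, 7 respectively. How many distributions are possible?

15

Ignoring the caps, the number of non-negative solutions to x_1+…+x_3 = 14 is C(16,2) = 120.
Subtract solutions that violate a single cap (substitute x_i' = x_i − (cap_i+1)): x_1 ≥ 5 gives C(11,2) = 55; x_2 ≥ 8 gives C(8,2) = 28; x_3 ≥ 8 gives C(8,2) = 28. Together 111.
Add back pairs where two caps are both exceeded: 3 + 3 + 0 = 6.
By inclusion–exclusion the count is 120 − 111 + 6 = 15.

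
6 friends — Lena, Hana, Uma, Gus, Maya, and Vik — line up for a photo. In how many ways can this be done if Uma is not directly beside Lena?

There are 6! = 720 arrangements in all. If Uma and Lena are adjacent, merging them into one block gives 2·(5)! = 240 arrangements.
So 720 − 240 = 480 arrangements keep them apart.

480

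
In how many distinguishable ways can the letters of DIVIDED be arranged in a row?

Letter multiplicities in DIVIDED: D×3, E×1, I×2, V×1.
The number of distinct arrangements is 7!/(3!·2!) = 5040/12 = 420.

420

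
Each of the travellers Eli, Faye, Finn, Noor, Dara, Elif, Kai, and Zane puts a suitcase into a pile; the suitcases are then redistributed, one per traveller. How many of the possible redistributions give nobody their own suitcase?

14833

Let Aᵢ be the assignments in which traveller i gets their own suitcase. We want the size of the complement of A₁∪…∪A_8.
By inclusion–exclusion this is Σ_{j=0}^{8} (−1)^j C(8,j)·(8−j)!.
Computing: 40320 − 40320 + 20160 − 6720 + 1680 − 336 + 56 − 8 + 1 = 14833.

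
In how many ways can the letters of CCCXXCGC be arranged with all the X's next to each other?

Treat the 2 copies of X as a single block. The multiset to arrange is then {XX, C, C, C, C, C, G}, 7 items in all.
That gives (7)!/(5!) = 42 arrangements.

42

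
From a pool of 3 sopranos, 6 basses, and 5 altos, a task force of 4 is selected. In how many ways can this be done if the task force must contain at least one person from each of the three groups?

Total 4-person selections from all 14: C(14,4) = 1001.
Subtract selections that omit an entire group: no sopranos → C(11,4) = 330; no basses → C(8,4) = 70; no altos → C(9,4) = 126.
Add back selections omitting two groups (i.e. drawn from a single group): C(3,4) + C(6,4) + C(5,4) = 20.
By inclusion–exclusion: 1001 − 526 + 20 = 495.

495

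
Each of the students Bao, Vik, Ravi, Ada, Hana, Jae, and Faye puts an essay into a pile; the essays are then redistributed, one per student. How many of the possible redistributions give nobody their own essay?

Count assignments avoiding every fixed point. For any j of the 7 students fixed to their own essay, the other 7−j can be arranged in (7−j)! ways.
By inclusion–exclusion this is Σ_{j=0}^{7} (−1)^j C(7,j)·(7−j)!.
Computing: 5040 − 5040 + 2520 − 840 + 210 − 42 + 7 − 1 = 1854.

1854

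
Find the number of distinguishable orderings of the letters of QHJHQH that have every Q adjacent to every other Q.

Treat the 2 copies of Q as a single block. The multiset to arrange is then {QQ, H, H, H, J}, 5 items in all.
That gives (5)!/(3!) = 20 arrangements.

20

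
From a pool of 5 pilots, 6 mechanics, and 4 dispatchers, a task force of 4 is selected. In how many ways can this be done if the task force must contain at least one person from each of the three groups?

With no constraint there are C(15,4) = 1365 possible selections.
Selections missing a whole group: no pilots → C(10,4) = 210; no mechanics → C(9,4) = 126; no dispatchers → C(11,4) = 330.
Add back selections omitting two groups (i.e. drawn from a single group): C(5,4) + C(6,4) + C(4,4) = 21.
By inclusion–exclusion: 1365 − 666 + 21 = 720.

720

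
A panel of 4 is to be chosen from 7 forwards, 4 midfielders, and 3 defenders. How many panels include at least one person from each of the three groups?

Total 4-person selections from all 14: C(14,4) = 1001.
Subtract selections that omit an entire group: no forwards → C(7,4) = 35; no midfielders → C(10,4) = 210; no defenders → C(11,4) = 330.
Add back selections omitting two groups (i.e. drawn from a single group): C(7,4) + C(4,4) + C(3,4) = 36.
By inclusion–exclusion: 1001 − 575 + 36 = 462.

462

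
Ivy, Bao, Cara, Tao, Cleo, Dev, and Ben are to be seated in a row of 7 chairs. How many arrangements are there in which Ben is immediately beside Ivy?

Place the 5 others and the Ben-Ivy pair as 6 objects in a line; the pair has 2 internal arrangements.
So the count is 2·(6)! = 1440.

1440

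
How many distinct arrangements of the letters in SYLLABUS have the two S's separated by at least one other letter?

7560

There are 8!/(2!·2!) = 10080 arrangements of SYLLABUS in total.
Arrangements with the S's together: treat SS as one letter, giving (7)!/(2!) = 2520.
Hence 10080 − 2520 = 7560.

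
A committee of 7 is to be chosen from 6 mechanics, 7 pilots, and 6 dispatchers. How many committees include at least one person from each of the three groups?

Unrestricted: C(19,7) = 50388 ways to pick any 7 of the 19.
Subtract selections that omit an entire group: no mechanics → C(13,7) = 1716; no pilots → C(12,7) = 792; no dispatchers → C(13,7) = 1716.
Add back selections omitting two groups (i.e. drawn from a single group): C(6,7) + C(7,7) + C(6,7) = 1.
By inclusion–exclusion: 50388 − 4224 + 1 = 46165.

46165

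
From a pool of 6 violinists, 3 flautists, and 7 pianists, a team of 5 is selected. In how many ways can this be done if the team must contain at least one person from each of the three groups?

With no constraint there are C(16,5) = 4368 possible selections.
Selections missing a whole group: no violinists → C(10,5) = 252; no flautists → C(13,5) = 1287; no pianists → C(9,5) = 126.
Add back selections omitting two groups (i.e. drawn from a single group): C(6,5) + C(3,5) + C(7,5) = 27.
By inclusion–exclusion: 4368 − 1665 + 27 = 2730.

2730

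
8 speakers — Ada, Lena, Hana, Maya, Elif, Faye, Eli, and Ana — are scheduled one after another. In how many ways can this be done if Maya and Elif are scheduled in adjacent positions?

10080

Treat {Maya, Elif} as a single unit. There are 7 units to order, and the pair itself can be ordered 2 ways.
That gives 2 × 7! = 2 × 5040 = 10080.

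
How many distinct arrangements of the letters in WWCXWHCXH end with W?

2520

Fix W in the last position and arrange the remaining 8 letters.
Those 8 letters have C appearing twice, H appearing twice, W appearing twice, and X appearing twice, giving (8)!/(2!·2!·2!·2!) = 2520.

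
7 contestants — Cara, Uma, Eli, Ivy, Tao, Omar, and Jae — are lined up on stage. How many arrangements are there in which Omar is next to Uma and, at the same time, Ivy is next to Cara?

480

Treat {Omar,Uma} as one block (2 orders) and {Ivy,Cara} as another (2 orders).
That leaves 5 units to arrange: 2 × 2 × 5! = 4 × 120 = 480.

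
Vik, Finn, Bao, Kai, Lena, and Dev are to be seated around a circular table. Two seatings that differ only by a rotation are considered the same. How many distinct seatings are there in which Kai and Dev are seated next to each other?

Glue Kai and Dev into a block (2 internal orders). Seating 5 units around a circle gives (4)! arrangements.
So 2 × (4)! = 2 × 24 = 48.

48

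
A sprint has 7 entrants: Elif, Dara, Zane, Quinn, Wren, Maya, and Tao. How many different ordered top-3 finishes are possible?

There are 7 choices for 1st place, 6 for 2nd, and 5 for 3rd.
That gives 7 × 6 × 5 = 210.

210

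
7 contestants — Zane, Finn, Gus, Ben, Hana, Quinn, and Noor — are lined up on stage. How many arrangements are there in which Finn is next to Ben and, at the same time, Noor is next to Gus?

Treat {Finn,Ben} as one block (2 orders) and {Noor,Gus} as another (2 orders).
That leaves 5 units to arrange: 2 × 2 × 5! = 4 × 120 = 480.

480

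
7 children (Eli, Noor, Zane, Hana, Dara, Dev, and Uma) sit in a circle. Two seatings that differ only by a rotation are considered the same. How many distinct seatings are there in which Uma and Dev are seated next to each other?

240

Treat {Uma, Dev} as one unit (2 internal orders) and seat the resulting 6 units around the table: (5)! circular arrangements.
So 2 × (5)! = 2 × 120 = 240.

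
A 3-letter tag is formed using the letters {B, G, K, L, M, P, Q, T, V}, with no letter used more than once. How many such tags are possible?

With no repetition, fill the 3 letters in order: 9 choices, then 8, down to 7.
9 × 8 × 7 = 504.

504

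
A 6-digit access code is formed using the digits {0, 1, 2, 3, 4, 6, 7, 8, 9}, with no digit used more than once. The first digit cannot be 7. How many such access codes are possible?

53760

The first digit has 9−1 = 8 choices (anything except 7).
The remaining 5 digits are filled from the other 8 symbols without repetition: 8 × 7 × 6 × 5 × 4 = 6720.
Total: 8 × 6720 = 53760.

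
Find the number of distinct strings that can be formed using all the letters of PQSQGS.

180

The 6 letters of PQSQGS have repeats: Q appearing twice and S appearing twice.
The number of distinct arrangements is 6!/(2!·2!) = 720/4 = 180.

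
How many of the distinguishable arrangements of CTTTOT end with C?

5

Fix C in the last position and arrange the remaining 5 letters.
Those 5 letters have T appearing 4 times, giving (5)!/(4!) = 5.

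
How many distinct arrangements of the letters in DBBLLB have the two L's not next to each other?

40

Total arrangements of DBBLLB: 6!/(3!·2!) = 60.
Arrangements with the L's together: treat LL as one letter, giving (5)!/(3!) = 20.
Subtracting, 60 − 20 = 40 arrangements keep the L's apart.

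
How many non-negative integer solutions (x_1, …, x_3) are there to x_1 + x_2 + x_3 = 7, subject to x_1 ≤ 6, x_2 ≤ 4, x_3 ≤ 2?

By stars and bars, unrestricted non-negative solutions to x_1+…+x_3 = 7 number C(7+2,2) = 36.
Subtract solutions that violate a single cap (substitute x_i' = x_i − (cap_i+1)): x_1 ≥ 7 gives C(2,2) = 1; x_2 ≥ 5 gives C(4,2) = 6; x_3 ≥ 3 gives C(6,2) = 15. Together 22.
No two caps can be exceeded simultaneously, so the pair terms are all 0.
By inclusion–exclusion the count is 36 − 22 + 0 = 14.

14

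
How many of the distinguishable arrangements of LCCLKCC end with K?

15

With the last slot taken by K, it remains to arrange the other 6 letters (LCCLCC).
Those 6 letters have C appearing 4 times and L appearing twice, giving (6)!/(4!·2!) = 15.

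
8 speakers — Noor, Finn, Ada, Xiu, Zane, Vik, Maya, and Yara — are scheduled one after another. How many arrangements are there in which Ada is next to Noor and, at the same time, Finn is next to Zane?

Treat {Ada,Noor} as one block (2 orders) and {Finn,Zane} as another (2 orders).
That leaves 6 units to arrange: 2 × 2 × 6! = 4 × 720 = 2880.

2880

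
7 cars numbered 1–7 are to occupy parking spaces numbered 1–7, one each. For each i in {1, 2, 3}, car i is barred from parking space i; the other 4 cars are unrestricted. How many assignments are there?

3216

Let Aᵢ (for i ∈ {1, 2, 3}) be the placements that put car i in its forbidden parking space. Any j of these fix j positions, leaving (7−j)! ways to fill the rest, and there are C(3,j) ways to pick which j.
By inclusion–exclusion, the number of valid placements is Σ_{j=0}^{3} (−1)^j C(3,j)·(7−j)!.
Computing: 5040 − 2160 + 360 − 24 = 3216.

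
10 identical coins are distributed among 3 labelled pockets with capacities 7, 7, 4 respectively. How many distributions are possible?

Without the upper bounds there are C(12,2) = 66 ways to split 10 among 3 pockets.
Subtract solutions that violate a single cap (substitute x_i' = x_i − (cap_i+1)): x_1 ≥ 8 gives C(4,2) = 6; x_2 ≥ 8 gives C(4,2) = 6; x_3 ≥ 5 gives C(7,2) = 21. Together 33.
No two caps can be exceeded simultaneously, so the pair terms are all 0.
By inclusion–exclusion the count is 66 − 33 + 0 = 33.

33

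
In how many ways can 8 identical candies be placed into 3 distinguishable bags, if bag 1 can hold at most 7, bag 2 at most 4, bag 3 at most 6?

31

Ignoring the caps, the number of non-negative solutions to x_1+…+x_3 = 8 is C(10,2) = 45.
Subtract solutions that violate a single cap (substitute x_i' = x_i − (cap_i+1)): x_1 ≥ 8 gives C(2,2) = 1; x_2 ≥ 5 gives C(5,2) = 10; x_3 ≥ 7 gives C(3,2) = 3. Together 14.
No two caps can be exceeded simultaneously, so the pair terms are all 0.
By inclusion–exclusion the count is 45 − 14 + 0 = 31.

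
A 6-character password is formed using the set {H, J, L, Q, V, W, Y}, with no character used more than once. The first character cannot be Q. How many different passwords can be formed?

4320

The first character has 7−1 = 6 choices (anything except Q).
The remaining 5 characters are filled from the other 6 symbols without repetition: 6 × 5 × 4 × 3 × 2 = 720.
Total: 6 × 720 = 4320.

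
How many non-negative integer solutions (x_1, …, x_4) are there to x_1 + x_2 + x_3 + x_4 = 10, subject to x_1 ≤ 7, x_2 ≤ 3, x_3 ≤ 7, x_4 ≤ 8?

178

By stars and bars, unrestricted non-negative solutions to x_1+…+x_4 = 10 number C(10+3,3) = 286.
Subtract solutions that violate a single cap (substitute x_i' = x_i − (cap_i+1)): x_1 ≥ 8 gives C(5,3) = 10; x_2 ≥ 4 gives C(9,3) = 84; x_3 ≥ 8 gives C(5,3) = 10; x_4 ≥ 9 gives C(4,3) = 4. Together 108.
No two caps can be exceeded simultaneously, so the pair terms are all 0.
By inclusion–exclusion the count is 286 − 108 + 0 = 178.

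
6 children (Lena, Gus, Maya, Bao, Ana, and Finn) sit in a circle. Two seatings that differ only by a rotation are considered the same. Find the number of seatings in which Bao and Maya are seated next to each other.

48

Glue Bao and Maya into a block (2 internal orders). Seating 5 units around a circle gives (4)! arrangements.
So 2 × (4)! = 2 × 24 = 48.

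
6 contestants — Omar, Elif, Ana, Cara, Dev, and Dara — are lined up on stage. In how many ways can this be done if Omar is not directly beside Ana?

480

There are 6! = 720 arrangements in all. If Omar and Ana are adjacent, merging them into one block gives 2·(5)! = 240 arrangements.
So 720 − 240 = 480 arrangements keep them apart.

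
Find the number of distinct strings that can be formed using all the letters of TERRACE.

The 7 letters of TERRACE have repeats: E appearing twice and R appearing twice.
The number of distinct arrangements is 7!/(2!·2!) = 5040/4 = 1260.

1260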